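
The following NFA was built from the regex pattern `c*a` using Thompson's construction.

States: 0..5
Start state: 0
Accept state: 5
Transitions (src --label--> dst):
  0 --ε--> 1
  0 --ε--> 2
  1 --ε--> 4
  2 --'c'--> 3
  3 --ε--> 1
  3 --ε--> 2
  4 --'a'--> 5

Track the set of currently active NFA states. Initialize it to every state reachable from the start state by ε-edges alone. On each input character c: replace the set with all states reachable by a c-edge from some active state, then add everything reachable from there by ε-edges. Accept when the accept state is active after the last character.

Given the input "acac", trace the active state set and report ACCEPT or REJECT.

Answer: REJECT

Steps:
initial (ε-close {0}): {0,1,2,4}
'a' @ 1: {5}  [accepting]
'c' @ 2: {}  — state set empty
rest 'ac' ignored (set empty)
final: {}; accept 5 not in set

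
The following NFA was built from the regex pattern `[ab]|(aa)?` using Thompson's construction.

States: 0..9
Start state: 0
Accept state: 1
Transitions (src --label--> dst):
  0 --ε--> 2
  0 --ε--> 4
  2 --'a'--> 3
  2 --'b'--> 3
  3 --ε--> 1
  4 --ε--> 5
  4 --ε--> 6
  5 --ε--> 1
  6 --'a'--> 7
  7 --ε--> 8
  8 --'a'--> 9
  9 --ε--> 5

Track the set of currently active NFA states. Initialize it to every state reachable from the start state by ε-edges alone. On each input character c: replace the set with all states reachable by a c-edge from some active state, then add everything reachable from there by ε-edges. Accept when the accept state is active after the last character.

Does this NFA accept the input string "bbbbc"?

start: ε-closure({0}) = {0,1,2,4,5,6}
'b' @ 1: {1,3}  ✓accept
'b' @ 2: {}  — dead — no transitions
rest 'bbc' ignored (set empty)
after full input: {}  (accept=1 not in)

Answer: REJECT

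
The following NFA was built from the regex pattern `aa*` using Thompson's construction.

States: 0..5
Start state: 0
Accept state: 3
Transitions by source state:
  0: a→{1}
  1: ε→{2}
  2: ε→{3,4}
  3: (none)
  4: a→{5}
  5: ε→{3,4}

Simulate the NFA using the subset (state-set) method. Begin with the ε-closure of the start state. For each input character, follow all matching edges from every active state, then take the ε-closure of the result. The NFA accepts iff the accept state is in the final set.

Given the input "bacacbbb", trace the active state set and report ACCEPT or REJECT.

Answer: REJECT

Trace:
initial (ε-close {0}): {0}
'b' @ 1: {}  — state set empty
rest 'acacbbb' ignored (set empty)
final: {}; accept 3 not in set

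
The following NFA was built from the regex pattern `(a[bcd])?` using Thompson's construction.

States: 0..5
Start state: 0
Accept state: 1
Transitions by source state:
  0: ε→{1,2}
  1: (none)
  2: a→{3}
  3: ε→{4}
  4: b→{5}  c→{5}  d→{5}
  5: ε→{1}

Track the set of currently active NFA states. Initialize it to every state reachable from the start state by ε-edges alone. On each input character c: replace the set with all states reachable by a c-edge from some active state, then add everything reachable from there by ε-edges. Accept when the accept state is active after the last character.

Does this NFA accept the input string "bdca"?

Answer: REJECT

Derivation:
initial (ε-close {0}): {0,1,2}
'b' @ 1: {}  — dead — no transitions
rest 'dca' ignored (set empty)
end set {} — state 1 not in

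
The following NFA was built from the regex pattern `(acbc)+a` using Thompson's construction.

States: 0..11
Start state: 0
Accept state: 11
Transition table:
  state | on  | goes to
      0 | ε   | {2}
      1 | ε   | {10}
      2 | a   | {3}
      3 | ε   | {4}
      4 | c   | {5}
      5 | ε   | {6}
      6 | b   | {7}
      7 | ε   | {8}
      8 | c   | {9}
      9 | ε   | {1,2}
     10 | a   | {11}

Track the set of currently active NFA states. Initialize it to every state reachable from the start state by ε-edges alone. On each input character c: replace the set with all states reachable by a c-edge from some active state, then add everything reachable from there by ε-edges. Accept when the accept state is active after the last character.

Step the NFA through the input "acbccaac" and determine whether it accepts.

Answer: REJECT

Trace:
S₀ = ε-closure({0}) = {0,2}
'a' @ 1: {3,4}
'c' @ 2: {5,6}
'b' @ 3: {7,8}
'c' @ 4: {1,2,9,10}
'c' @ 5: {}  — no active states
rest 'aac' ignored (set empty)
final: {}; accept 11 not in set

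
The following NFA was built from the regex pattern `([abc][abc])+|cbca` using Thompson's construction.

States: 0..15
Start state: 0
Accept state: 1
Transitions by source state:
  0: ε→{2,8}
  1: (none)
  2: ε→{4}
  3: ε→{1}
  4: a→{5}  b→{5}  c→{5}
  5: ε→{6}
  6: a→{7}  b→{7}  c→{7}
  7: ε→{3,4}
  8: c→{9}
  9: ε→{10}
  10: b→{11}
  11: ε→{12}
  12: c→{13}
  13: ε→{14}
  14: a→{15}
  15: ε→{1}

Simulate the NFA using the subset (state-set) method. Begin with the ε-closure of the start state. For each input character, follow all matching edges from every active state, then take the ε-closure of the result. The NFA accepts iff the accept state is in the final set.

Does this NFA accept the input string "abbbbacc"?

Answer: ACCEPT

Trace:
S₀ = ε-closure({0}) = {0,2,4,8}
'a' @ 1: {5,6}
'b' @ 2: {1,3,4,7}  (accept∈set)
'b' @ 3: {5,6}
'b' @ 4: {1,3,4,7}  (accept∈set)
'b' @ 5: {5,6}
'a' @ 6: {1,3,4,7}  (accept∈set)
'c' @ 7: {5,6}
'c' @ 8: {1,3,4,7}  (accept∈set)
end set {1,3,4,7} — state 1 in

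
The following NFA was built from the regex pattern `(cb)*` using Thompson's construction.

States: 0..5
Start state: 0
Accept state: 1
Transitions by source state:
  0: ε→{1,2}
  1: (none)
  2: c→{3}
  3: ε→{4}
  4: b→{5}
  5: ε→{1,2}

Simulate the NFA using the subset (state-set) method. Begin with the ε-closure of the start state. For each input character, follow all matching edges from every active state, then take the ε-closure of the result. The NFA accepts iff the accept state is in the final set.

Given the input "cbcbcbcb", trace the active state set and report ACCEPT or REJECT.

Answer: ACCEPT

Steps:
S₀ = ε-closure({0}) = {0,1,2}
'c' @ 1: {3,4}
'b' @ 2: {1,2,5}  ✓accept
'c' @ 3: {3,4}
'b' @ 4: {1,2,5}  ✓accept
'c' @ 5: {3,4}
'b' @ 6: {1,2,5}  ✓accept
'c' @ 7: {3,4}
'b' @ 8: {1,2,5}  ✓accept
end set {1,2,5} — state 1 in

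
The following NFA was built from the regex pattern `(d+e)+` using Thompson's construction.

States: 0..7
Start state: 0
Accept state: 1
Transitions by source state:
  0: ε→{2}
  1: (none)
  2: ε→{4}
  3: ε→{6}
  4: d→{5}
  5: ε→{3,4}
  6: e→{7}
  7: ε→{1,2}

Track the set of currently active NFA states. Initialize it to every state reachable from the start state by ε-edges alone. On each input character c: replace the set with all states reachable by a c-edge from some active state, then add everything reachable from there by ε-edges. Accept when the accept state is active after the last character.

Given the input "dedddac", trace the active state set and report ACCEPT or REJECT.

initial (ε-close {0}): {0,2,4}
'd' @ 1: {3,4,5,6}
'e' @ 2: {1,2,4,7}  (accept∈set)
'd' @ 3: {3,4,5,6}
'd' @ 4: {3,4,5,6}
'd' @ 5: {3,4,5,6}
'a' @ 6: {}  — dead — no transitions
rest 'c' ignored (set empty)
after full input: {}  (accept=1 not in)

Answer: REJECT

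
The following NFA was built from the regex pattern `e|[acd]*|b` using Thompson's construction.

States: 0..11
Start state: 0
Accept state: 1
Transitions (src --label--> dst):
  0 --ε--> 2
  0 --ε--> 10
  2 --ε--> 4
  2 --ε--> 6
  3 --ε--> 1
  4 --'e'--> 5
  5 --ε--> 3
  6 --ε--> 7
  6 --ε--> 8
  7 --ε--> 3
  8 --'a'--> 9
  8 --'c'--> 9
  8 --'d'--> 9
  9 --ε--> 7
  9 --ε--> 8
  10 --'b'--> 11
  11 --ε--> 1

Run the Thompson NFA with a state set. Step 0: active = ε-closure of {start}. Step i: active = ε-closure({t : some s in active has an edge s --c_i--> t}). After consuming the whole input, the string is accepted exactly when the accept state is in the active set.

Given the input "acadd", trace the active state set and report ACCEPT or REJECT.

Answer: ACCEPT

Steps:
initial (ε-close {0}): {0,1,2,3,4,6,7,8,10}
'a' @ 1: {1,3,7,8,9}  [accepting]
'c' @ 2: {1,3,7,8,9}  [accepting]
'a' @ 3: {1,3,7,8,9}  [accepting]
'd' @ 4: {1,3,7,8,9}  [accepting]
'd' @ 5: {1,3,7,8,9}  [accepting]
final: {1,3,7,8,9}; accept 1 in set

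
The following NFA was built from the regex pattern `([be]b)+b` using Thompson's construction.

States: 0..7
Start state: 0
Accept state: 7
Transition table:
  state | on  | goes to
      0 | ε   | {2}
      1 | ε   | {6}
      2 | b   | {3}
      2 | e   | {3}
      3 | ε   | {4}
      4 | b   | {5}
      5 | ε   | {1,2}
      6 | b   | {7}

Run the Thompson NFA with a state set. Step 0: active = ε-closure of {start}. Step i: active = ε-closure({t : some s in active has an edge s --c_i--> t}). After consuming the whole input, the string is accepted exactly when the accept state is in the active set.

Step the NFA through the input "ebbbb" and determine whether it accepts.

S₀ = ε-closure({0}) = {0,2}
'e' @ 1: {3,4}
'b' @ 2: {1,2,5,6}
'b' @ 3: {3,4,7}  [accepting]
'b' @ 4: {1,2,5,6}
'b' @ 5: {3,4,7}  [accepting]
end set {3,4,7} — state 7 in

Answer: ACCEPT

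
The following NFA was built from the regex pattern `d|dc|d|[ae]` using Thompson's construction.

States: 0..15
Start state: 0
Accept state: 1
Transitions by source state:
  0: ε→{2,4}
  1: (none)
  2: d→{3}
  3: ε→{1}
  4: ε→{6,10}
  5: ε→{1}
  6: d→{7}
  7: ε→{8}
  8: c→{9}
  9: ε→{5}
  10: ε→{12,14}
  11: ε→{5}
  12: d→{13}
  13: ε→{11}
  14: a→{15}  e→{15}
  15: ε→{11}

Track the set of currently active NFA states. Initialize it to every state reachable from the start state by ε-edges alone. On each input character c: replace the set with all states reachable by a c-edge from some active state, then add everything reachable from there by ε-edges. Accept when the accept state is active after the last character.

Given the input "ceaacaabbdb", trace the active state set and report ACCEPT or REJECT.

Answer: REJECT

Derivation:
S₀ = ε-closure({0}) = {0,2,4,6,10,12,14}
'c' @ 1: {}  — state set empty
rest 'eaacaabbdb' ignored (set empty)
end set {} — state 1 not in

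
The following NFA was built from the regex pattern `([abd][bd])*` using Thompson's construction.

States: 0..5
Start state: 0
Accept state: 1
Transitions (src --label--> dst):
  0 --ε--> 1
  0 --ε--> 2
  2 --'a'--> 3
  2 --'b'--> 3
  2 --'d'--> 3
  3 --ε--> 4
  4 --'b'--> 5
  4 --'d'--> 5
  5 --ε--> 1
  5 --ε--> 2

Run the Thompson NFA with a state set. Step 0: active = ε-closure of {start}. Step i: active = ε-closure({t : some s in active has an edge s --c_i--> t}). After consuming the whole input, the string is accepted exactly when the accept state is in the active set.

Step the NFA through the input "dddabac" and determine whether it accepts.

start: ε-closure({0}) = {0,1,2}
'd' @ 1: {3,4}
'd' @ 2: {1,2,5}  (accept∈set)
'd' @ 3: {3,4}
'a' @ 4: {}  — state set empty
rest 'bac' ignored (set empty)
final: {}; accept 1 not in set

Answer: REJECT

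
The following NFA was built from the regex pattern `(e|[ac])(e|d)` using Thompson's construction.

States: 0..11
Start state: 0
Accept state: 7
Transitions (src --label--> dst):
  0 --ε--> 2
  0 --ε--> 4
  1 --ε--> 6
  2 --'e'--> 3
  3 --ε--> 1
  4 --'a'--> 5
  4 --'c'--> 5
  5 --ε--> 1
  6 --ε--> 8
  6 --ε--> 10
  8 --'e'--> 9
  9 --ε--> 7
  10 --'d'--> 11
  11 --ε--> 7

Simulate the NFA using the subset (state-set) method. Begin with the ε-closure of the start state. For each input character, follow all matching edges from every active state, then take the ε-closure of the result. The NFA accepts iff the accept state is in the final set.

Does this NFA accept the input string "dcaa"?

Answer: REJECT

Steps:
start: ε-closure({0}) = {0,2,4}
'd' @ 1: {}  — no active states
rest 'caa' ignored (set empty)
end set {} — state 7 not in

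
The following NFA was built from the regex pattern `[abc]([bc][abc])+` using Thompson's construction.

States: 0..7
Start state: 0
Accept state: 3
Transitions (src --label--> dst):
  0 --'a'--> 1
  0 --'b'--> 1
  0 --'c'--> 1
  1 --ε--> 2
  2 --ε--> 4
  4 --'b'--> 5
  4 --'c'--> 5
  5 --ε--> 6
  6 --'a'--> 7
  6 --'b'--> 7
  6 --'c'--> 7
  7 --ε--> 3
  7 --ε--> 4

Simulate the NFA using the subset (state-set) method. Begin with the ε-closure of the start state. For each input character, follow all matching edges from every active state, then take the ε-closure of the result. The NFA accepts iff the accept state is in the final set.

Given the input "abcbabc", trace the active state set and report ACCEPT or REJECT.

initial (ε-close {0}): {0}
'a' @ 1: {1,2,4}
'b' @ 2: {5,6}
'c' @ 3: {3,4,7}  [accepting]
'b' @ 4: {5,6}
'a' @ 5: {3,4,7}  [accepting]
'b' @ 6: {5,6}
'c' @ 7: {3,4,7}  [accepting]
after full input: {3,4,7}  (accept=3 in)

Answer: ACCEPT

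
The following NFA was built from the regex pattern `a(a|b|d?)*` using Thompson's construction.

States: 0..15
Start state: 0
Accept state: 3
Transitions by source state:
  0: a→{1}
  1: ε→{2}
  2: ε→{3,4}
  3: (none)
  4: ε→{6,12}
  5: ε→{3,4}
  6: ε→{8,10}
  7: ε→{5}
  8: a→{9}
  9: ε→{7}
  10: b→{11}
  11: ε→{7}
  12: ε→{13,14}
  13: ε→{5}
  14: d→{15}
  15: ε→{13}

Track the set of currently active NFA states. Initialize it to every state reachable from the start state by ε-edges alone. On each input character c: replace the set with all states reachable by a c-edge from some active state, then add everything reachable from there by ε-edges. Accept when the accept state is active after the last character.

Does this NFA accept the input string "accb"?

S₀ = ε-closure({0}) = {0}
'a' @ 1: {1,2,3,4,5,6,8,10,12,13,14}  (accept∈set)
'c' @ 2: {}  — dead — no transitions
rest 'cb' ignored (set empty)
end set {} — state 3 not in

Answer: REJECT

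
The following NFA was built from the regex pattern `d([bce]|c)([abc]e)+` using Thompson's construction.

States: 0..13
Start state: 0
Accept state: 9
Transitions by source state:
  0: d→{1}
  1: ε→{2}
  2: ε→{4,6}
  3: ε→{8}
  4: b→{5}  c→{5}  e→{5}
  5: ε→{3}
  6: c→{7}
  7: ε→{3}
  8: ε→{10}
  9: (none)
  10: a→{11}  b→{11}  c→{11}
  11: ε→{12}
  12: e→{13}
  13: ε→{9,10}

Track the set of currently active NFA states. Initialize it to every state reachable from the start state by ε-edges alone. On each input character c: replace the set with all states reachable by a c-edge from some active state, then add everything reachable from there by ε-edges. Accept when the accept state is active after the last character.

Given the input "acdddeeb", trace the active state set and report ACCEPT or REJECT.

S₀ = ε-closure({0}) = {0}
'a' @ 1: {}  — dead — no transitions
rest 'cdddeeb' ignored (set empty)
end set {} — state 9 not in

Answer: REJECT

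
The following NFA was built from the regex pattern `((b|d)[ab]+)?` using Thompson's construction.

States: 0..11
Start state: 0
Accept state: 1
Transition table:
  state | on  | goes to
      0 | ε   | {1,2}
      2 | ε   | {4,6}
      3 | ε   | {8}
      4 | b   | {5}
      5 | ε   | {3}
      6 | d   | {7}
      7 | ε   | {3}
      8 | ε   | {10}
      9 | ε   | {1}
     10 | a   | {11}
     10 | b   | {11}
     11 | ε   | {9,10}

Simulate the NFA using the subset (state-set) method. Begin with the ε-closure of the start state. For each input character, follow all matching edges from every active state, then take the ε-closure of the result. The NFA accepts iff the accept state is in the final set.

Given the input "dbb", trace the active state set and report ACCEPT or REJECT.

S₀ = ε-closure({0}) = {0,1,2,4,6}
'd' @ 1: {3,7,8,10}
'b' @ 2: {1,9,10,11}  (accept∈set)
'b' @ 3: {1,9,10,11}  (accept∈set)
final: {1,9,10,11}; accept 1 in set

Answer: ACCEPT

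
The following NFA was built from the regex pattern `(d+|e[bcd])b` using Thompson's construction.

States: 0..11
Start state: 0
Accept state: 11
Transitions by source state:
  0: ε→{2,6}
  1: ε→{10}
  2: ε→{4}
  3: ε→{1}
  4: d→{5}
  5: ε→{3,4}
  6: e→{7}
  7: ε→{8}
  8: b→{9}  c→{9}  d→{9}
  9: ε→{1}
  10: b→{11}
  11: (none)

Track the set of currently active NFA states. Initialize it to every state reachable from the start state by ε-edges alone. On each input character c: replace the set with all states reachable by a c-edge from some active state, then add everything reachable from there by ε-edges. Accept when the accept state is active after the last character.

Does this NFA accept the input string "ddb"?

S₀ = ε-closure({0}) = {0,2,4,6}
'd' @ 1: {1,3,4,5,10}
'd' @ 2: {1,3,4,5,10}
'b' @ 3: {11}  ✓accept
end set {11} — state 11 in

Answer: ACCEPT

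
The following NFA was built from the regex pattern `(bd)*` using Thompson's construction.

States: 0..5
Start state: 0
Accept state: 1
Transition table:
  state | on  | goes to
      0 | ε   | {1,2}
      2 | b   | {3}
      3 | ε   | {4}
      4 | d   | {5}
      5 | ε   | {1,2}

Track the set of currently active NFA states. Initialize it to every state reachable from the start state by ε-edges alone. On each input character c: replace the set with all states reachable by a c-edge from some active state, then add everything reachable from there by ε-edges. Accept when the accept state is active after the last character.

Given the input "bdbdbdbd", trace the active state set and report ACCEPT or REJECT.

Answer: ACCEPT

Derivation:
initial (ε-close {0}): {0,1,2}
'b' @ 1: {3,4}
'd' @ 2: {1,2,5}  [accepting]
'b' @ 3: {3,4}
'd' @ 4: {1,2,5}  [accepting]
'b' @ 5: {3,4}
'd' @ 6: {1,2,5}  [accepting]
'b' @ 7: {3,4}
'd' @ 8: {1,2,5}  [accepting]
end set {1,2,5} — state 1 in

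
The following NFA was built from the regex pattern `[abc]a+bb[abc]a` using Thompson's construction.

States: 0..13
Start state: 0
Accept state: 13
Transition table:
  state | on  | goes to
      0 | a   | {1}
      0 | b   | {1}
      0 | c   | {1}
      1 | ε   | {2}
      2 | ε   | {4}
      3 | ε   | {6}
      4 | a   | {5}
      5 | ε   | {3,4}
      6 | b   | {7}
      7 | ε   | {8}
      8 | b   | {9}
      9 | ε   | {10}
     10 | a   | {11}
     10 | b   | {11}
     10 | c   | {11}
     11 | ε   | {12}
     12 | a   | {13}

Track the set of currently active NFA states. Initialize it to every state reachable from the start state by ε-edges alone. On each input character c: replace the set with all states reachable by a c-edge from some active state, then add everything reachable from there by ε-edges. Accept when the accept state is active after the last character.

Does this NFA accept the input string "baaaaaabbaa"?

Answer: ACCEPT

Derivation:
initial (ε-close {0}): {0}
'b' @ 1: {1,2,4}
'a' @ 2: {3,4,5,6}
'a' @ 3: {3,4,5,6}
'a' @ 4: {3,4,5,6}
'a' @ 5: {3,4,5,6}
'a' @ 6: {3,4,5,6}
'a' @ 7: {3,4,5,6}
'b' @ 8: {7,8}
'b' @ 9: {9,10}
'a' @ 10: {11,12}
'a' @ 11: {13}  [accepting]
final: {13}; accept 13 in set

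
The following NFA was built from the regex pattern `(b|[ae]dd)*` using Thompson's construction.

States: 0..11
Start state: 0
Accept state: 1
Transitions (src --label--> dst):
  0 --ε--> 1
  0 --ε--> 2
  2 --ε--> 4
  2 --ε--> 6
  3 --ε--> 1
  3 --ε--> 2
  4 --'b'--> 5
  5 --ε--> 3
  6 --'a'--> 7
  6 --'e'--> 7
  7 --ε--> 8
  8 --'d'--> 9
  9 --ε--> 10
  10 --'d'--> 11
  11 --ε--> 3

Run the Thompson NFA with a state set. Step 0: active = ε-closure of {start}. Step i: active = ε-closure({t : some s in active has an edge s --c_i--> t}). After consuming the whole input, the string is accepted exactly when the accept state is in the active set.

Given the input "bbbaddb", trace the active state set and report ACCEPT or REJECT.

S₀ = ε-closure({0}) = {0,1,2,4,6}
'b' @ 1: {1,2,3,4,5,6}  [accepting]
'b' @ 2: {1,2,3,4,5,6}  [accepting]
'b' @ 3: {1,2,3,4,5,6}  [accepting]
'a' @ 4: {7,8}
'd' @ 5: {9,10}
'd' @ 6: {1,2,3,4,6,11}  [accepting]
'b' @ 7: {1,2,3,4,5,6}  [accepting]
end set {1,2,3,4,5,6} — state 1 in

Answer: ACCEPT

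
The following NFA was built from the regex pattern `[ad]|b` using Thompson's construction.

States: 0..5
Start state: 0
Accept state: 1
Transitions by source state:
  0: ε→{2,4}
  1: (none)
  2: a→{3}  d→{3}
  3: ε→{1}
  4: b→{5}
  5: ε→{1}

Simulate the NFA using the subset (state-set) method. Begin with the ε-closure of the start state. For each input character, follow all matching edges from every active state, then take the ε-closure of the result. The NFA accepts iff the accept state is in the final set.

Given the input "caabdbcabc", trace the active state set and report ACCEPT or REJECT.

Answer: REJECT

Derivation:
S₀ = ε-closure({0}) = {0,2,4}
'c' @ 1: {}  — no active states
rest 'aabdbcabc' ignored (set empty)
final: {}; accept 1 not in set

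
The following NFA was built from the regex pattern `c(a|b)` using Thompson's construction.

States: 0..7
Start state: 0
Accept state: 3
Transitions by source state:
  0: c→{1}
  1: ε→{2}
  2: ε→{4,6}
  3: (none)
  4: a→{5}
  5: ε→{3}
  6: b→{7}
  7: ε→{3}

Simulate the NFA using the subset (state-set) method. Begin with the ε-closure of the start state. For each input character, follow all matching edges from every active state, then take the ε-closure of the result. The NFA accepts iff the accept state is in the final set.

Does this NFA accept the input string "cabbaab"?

initial (ε-close {0}): {0}
'c' @ 1: {1,2,4,6}
'a' @ 2: {3,5}  [accepting]
'b' @ 3: {}  — no active states
rest 'baab' ignored (set empty)
end set {} — state 3 not in

Answer: REJECT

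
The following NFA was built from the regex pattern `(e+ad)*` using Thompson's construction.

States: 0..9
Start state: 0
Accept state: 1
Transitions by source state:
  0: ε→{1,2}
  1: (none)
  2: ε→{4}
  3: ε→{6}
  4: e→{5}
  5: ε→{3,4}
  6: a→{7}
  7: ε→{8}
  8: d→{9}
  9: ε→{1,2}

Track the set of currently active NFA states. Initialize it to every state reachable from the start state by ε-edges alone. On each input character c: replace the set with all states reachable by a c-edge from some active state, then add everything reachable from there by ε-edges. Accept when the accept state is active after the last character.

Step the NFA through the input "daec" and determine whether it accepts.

S₀ = ε-closure({0}) = {0,1,2,4}
'd' @ 1: {}  — state set empty
rest 'aec' ignored (set empty)
final: {}; accept 1 not in set

Answer: REJECT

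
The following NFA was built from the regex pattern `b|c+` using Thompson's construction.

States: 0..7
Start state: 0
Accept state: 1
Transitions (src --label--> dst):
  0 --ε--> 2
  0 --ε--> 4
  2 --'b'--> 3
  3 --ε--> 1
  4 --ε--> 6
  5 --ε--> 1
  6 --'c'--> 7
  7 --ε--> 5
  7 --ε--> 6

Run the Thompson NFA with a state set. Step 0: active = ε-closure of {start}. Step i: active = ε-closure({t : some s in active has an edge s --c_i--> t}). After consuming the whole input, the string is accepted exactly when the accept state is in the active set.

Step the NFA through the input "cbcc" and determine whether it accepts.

S₀ = ε-closure({0}) = {0,2,4,6}
'c' @ 1: {1,5,6,7}  ✓accept
'b' @ 2: {}  — state set empty
rest 'cc' ignored (set empty)
after full input: {}  (accept=1 not in)

Answer: REJECT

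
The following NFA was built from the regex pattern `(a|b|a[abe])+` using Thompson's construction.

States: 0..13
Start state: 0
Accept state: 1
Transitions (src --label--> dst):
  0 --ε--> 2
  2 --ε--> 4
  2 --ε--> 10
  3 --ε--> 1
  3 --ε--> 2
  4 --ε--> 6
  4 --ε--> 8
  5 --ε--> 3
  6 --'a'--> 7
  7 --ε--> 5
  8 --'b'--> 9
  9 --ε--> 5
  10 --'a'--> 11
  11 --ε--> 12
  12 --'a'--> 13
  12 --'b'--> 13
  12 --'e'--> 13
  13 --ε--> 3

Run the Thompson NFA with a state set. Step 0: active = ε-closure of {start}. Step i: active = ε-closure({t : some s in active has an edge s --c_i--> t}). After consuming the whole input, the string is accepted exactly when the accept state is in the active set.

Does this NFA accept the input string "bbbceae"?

Answer: REJECT

Derivation:
S₀ = ε-closure({0}) = {0,2,4,6,8,10}
'b' @ 1: {1,2,3,4,5,6,8,9,10}  (accept∈set)
'b' @ 2: {1,2,3,4,5,6,8,9,10}  (accept∈set)
'b' @ 3: {1,2,3,4,5,6,8,9,10}  (accept∈set)
'c' @ 4: {}  — dead — no transitions
rest 'eae' ignored (set empty)
final: {}; accept 1 not in set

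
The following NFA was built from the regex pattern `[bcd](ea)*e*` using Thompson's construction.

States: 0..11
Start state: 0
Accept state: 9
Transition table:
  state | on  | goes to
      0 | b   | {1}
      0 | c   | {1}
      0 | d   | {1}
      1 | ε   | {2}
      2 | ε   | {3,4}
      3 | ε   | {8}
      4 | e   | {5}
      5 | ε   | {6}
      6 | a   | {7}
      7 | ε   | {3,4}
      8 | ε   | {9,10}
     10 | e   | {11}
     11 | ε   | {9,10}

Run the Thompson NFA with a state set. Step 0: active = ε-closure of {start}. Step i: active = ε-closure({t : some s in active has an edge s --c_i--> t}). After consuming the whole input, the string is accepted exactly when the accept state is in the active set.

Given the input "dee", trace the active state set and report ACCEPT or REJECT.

Answer: ACCEPT

Trace:
initial (ε-close {0}): {0}
'd' @ 1: {1,2,3,4,8,9,10}  ✓accept
'e' @ 2: {5,6,9,10,11}  ✓accept
'e' @ 3: {9,10,11}  ✓accept
end set {9,10,11} — state 9 in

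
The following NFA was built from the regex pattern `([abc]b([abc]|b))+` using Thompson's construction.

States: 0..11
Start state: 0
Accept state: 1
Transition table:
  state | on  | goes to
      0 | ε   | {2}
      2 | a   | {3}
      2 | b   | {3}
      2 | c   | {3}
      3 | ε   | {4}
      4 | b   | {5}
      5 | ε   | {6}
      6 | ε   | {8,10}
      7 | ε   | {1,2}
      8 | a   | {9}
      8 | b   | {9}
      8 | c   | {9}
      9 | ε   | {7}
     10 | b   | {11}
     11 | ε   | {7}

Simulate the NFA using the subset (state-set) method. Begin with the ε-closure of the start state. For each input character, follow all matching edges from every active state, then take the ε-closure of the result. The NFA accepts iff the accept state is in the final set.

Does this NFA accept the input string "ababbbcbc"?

Answer: ACCEPT

Trace:
S₀ = ε-closure({0}) = {0,2}
'a' @ 1: {3,4}
'b' @ 2: {5,6,8,10}
'a' @ 3: {1,2,7,9}  (accept∈set)
'b' @ 4: {3,4}
'b' @ 5: {5,6,8,10}
'b' @ 6: {1,2,7,9,11}  (accept∈set)
'c' @ 7: {3,4}
'b' @ 8: {5,6,8,10}
'c' @ 9: {1,2,7,9}  (accept∈set)
after full input: {1,2,7,9}  (accept=1 in)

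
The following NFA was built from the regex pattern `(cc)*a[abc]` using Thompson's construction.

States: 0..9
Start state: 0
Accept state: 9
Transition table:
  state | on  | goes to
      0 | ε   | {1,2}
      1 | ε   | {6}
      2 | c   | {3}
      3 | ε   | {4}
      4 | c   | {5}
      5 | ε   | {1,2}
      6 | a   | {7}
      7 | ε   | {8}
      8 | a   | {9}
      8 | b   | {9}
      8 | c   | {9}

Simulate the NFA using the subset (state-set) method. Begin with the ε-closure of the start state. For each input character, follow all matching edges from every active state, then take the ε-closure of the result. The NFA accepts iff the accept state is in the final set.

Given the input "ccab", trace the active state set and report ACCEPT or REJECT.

Answer: ACCEPT

Trace:
initial (ε-close {0}): {0,1,2,6}
'c' @ 1: {3,4}
'c' @ 2: {1,2,5,6}
'a' @ 3: {7,8}
'b' @ 4: {9}  [accepting]
after full input: {9}  (accept=9 in)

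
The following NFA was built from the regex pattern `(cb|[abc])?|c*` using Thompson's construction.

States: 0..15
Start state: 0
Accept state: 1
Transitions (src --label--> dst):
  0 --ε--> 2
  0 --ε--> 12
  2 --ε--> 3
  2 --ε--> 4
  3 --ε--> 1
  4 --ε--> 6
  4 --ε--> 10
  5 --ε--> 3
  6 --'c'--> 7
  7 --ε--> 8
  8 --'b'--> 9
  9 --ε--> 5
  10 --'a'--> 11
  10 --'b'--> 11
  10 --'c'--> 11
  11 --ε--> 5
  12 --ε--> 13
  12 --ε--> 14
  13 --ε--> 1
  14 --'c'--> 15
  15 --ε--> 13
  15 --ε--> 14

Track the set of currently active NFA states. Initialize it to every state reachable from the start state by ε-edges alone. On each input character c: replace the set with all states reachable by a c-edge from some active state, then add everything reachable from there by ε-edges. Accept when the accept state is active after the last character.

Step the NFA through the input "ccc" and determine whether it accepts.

S₀ = ε-closure({0}) = {0,1,2,3,4,6,10,12,13,14}
'c' @ 1: {1,3,5,7,8,11,13,14,15}  (accept∈set)
'c' @ 2: {1,13,14,15}  (accept∈set)
'c' @ 3: {1,13,14,15}  (accept∈set)
final: {1,13,14,15}; accept 1 in set

Answer: ACCEPT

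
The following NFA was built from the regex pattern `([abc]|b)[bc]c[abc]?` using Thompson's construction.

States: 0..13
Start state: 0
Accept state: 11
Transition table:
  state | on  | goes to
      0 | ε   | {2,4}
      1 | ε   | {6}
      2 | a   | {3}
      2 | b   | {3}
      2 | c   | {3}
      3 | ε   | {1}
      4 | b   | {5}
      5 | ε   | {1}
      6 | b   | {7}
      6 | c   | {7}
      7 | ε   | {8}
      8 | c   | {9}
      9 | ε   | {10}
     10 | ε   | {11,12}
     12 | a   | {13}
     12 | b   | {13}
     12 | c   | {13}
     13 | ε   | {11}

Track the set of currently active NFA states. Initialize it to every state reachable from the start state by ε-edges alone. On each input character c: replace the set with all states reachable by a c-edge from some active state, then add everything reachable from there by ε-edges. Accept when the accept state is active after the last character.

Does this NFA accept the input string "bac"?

S₀ = ε-closure({0}) = {0,2,4}
'b' @ 1: {1,3,5,6}
'a' @ 2: {}  — state set empty
rest 'c' ignored (set empty)
final: {}; accept 11 not in set

Answer: REJECT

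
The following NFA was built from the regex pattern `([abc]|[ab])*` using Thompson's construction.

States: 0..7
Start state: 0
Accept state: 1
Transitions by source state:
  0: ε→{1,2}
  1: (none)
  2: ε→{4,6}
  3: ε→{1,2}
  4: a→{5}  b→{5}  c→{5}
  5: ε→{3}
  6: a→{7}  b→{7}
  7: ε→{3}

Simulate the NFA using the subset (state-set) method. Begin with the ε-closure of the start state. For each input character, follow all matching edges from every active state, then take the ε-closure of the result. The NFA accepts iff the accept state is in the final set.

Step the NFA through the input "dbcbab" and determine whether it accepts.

Answer: REJECT

Derivation:
S₀ = ε-closure({0}) = {0,1,2,4,6}
'd' @ 1: {}  — no active states
rest 'bcbab' ignored (set empty)
end set {} — state 1 not in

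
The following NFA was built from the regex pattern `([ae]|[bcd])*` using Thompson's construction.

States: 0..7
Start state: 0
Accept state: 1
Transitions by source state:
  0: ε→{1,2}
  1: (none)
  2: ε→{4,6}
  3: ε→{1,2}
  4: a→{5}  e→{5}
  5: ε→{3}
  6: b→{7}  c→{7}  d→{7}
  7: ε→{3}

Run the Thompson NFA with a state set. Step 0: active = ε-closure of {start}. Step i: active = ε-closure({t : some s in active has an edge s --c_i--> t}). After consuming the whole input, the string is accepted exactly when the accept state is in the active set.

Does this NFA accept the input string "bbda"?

S₀ = ε-closure({0}) = {0,1,2,4,6}
'b' @ 1: {1,2,3,4,6,7}  (accept∈set)
'b' @ 2: {1,2,3,4,6,7}  (accept∈set)
'd' @ 3: {1,2,3,4,6,7}  (accept∈set)
'a' @ 4: {1,2,3,4,5,6}  (accept∈set)
final: {1,2,3,4,5,6}; accept 1 in set

Answer: ACCEPT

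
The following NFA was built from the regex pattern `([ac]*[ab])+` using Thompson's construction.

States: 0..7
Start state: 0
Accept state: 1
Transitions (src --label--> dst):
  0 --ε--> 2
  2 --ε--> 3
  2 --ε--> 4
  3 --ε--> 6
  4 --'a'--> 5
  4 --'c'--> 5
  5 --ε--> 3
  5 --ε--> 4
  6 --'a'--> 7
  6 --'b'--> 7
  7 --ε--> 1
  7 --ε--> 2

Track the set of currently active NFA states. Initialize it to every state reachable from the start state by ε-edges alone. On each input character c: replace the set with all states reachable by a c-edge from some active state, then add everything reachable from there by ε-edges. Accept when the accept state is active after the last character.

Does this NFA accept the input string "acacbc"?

Answer: REJECT

Derivation:
S₀ = ε-closure({0}) = {0,2,3,4,6}
'a' @ 1: {1,2,3,4,5,6,7}  (accept∈set)
'c' @ 2: {3,4,5,6}
'a' @ 3: {1,2,3,4,5,6,7}  (accept∈set)
'c' @ 4: {3,4,5,6}
'b' @ 5: {1,2,3,4,6,7}  (accept∈set)
'c' @ 6: {3,4,5,6}
end set {3,4,5,6} — state 1 not in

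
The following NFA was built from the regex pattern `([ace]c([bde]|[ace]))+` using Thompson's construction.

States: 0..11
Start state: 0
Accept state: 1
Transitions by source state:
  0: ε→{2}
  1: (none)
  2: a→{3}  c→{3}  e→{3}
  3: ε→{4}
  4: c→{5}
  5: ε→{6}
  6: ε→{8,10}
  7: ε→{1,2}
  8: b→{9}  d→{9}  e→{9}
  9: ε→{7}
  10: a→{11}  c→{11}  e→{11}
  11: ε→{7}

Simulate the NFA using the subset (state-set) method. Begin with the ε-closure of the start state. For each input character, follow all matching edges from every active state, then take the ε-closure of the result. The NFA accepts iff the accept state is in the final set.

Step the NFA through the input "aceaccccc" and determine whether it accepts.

Answer: ACCEPT

Trace:
initial (ε-close {0}): {0,2}
'a' @ 1: {3,4}
'c' @ 2: {5,6,8,10}
'e' @ 3: {1,2,7,9,11}  ✓accept
'a' @ 4: {3,4}
'c' @ 5: {5,6,8,10}
'c' @ 6: {1,2,7,11}  ✓accept
'c' @ 7: {3,4}
'c' @ 8: {5,6,8,10}
'c' @ 9: {1,2,7,11}  ✓accept
end set {1,2,7,11} — state 1 in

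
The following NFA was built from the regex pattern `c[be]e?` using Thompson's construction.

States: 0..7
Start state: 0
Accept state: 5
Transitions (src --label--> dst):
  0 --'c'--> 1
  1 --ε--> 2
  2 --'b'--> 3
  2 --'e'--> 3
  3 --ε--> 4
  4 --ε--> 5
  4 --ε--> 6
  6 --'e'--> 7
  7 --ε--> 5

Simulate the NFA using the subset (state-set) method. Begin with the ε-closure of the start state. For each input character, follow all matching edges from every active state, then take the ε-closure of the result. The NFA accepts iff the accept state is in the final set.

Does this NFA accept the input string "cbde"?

initial (ε-close {0}): {0}
'c' @ 1: {1,2}
'b' @ 2: {3,4,5,6}  ✓accept
'd' @ 3: {}  — no active states
rest 'e' ignored (set empty)
final: {}; accept 5 not in set

Answer: REJECT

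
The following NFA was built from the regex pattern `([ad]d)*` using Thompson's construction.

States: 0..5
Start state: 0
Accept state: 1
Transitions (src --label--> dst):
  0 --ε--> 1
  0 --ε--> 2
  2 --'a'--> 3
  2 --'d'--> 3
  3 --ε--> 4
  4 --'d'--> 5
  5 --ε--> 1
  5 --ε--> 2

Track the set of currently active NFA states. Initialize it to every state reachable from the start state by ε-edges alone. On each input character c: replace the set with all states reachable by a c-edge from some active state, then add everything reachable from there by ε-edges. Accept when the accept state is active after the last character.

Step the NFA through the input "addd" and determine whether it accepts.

start: ε-closure({0}) = {0,1,2}
'a' @ 1: {3,4}
'd' @ 2: {1,2,5}  [accepting]
'd' @ 3: {3,4}
'd' @ 4: {1,2,5}  [accepting]
after full input: {1,2,5}  (accept=1 in)

Answer: ACCEPT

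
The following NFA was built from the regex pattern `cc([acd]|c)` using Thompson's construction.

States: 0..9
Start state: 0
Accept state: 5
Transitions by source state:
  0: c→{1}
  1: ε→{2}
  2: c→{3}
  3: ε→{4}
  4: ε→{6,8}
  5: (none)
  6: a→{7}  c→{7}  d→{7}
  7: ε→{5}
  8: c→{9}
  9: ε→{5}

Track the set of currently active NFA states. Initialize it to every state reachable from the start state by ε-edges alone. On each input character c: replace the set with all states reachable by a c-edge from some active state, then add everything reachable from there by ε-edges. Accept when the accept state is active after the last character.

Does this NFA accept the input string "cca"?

initial (ε-close {0}): {0}
'c' @ 1: {1,2}
'c' @ 2: {3,4,6,8}
'a' @ 3: {5,7}  [accepting]
final: {5,7}; accept 5 in set

Answer: ACCEPT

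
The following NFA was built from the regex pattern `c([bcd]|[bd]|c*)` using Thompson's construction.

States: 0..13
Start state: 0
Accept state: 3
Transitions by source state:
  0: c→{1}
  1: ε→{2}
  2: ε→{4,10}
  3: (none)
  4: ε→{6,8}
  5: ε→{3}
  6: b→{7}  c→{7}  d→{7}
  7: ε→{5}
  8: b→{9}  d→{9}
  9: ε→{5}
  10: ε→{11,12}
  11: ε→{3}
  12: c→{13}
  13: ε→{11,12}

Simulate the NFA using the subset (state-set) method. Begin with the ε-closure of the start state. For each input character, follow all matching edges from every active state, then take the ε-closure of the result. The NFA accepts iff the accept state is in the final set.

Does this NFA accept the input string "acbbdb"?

Answer: REJECT

Derivation:
initial (ε-close {0}): {0}
'a' @ 1: {}  — dead — no transitions
rest 'cbbdb' ignored (set empty)
final: {}; accept 3 not in set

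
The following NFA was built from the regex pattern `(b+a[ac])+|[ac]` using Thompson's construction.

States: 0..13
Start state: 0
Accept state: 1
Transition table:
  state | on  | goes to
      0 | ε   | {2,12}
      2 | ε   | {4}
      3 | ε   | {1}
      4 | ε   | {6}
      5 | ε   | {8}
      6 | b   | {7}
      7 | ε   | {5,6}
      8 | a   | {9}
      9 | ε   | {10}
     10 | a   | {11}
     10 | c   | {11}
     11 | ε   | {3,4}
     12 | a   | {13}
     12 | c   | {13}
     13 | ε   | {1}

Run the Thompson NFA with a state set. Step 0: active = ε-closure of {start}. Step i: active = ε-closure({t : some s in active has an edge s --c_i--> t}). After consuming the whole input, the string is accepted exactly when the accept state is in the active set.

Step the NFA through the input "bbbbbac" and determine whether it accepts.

Answer: ACCEPT

Derivation:
S₀ = ε-closure({0}) = {0,2,4,6,12}
'b' @ 1: {5,6,7,8}
'b' @ 2: {5,6,7,8}
'b' @ 3: {5,6,7,8}
'b' @ 4: {5,6,7,8}
'b' @ 5: {5,6,7,8}
'a' @ 6: {9,10}
'c' @ 7: {1,3,4,6,11}  [accepting]
end set {1,3,4,6,11} — state 1 in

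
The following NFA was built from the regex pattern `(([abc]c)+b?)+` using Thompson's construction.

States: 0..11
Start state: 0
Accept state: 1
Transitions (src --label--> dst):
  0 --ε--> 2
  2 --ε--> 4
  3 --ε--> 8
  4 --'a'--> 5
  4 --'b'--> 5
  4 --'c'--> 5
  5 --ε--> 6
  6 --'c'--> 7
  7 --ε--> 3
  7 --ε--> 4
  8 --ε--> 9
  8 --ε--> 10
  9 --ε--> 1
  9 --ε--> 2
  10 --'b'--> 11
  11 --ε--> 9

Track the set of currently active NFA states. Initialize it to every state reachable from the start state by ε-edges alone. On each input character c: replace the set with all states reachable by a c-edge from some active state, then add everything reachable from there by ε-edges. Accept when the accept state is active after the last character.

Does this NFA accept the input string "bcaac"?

Answer: REJECT

Steps:
initial (ε-close {0}): {0,2,4}
'b' @ 1: {5,6}
'c' @ 2: {1,2,3,4,7,8,9,10}  [accepting]
'a' @ 3: {5,6}
'a' @ 4: {}  — dead — no transitions
rest 'c' ignored (set empty)
final: {}; accept 1 not in set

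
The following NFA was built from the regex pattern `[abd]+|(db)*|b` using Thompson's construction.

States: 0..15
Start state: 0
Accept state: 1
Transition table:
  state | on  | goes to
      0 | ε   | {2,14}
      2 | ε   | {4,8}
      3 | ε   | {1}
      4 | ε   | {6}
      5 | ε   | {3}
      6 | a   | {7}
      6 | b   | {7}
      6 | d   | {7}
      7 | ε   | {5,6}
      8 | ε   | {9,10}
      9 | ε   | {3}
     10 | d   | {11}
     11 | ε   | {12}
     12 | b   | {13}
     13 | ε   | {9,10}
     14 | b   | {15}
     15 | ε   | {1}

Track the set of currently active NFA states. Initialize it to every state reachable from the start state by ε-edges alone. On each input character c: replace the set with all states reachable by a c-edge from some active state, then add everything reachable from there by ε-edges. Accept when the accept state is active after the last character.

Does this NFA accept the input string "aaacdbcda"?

Answer: REJECT

Steps:
start: ε-closure({0}) = {0,1,2,3,4,6,8,9,10,14}
'a' @ 1: {1,3,5,6,7}  ✓accept
'a' @ 2: {1,3,5,6,7}  ✓accept
'a' @ 3: {1,3,5,6,7}  ✓accept
'c' @ 4: {}  — state set empty
rest 'dbcda' ignored (set empty)
after full input: {}  (accept=1 not in)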